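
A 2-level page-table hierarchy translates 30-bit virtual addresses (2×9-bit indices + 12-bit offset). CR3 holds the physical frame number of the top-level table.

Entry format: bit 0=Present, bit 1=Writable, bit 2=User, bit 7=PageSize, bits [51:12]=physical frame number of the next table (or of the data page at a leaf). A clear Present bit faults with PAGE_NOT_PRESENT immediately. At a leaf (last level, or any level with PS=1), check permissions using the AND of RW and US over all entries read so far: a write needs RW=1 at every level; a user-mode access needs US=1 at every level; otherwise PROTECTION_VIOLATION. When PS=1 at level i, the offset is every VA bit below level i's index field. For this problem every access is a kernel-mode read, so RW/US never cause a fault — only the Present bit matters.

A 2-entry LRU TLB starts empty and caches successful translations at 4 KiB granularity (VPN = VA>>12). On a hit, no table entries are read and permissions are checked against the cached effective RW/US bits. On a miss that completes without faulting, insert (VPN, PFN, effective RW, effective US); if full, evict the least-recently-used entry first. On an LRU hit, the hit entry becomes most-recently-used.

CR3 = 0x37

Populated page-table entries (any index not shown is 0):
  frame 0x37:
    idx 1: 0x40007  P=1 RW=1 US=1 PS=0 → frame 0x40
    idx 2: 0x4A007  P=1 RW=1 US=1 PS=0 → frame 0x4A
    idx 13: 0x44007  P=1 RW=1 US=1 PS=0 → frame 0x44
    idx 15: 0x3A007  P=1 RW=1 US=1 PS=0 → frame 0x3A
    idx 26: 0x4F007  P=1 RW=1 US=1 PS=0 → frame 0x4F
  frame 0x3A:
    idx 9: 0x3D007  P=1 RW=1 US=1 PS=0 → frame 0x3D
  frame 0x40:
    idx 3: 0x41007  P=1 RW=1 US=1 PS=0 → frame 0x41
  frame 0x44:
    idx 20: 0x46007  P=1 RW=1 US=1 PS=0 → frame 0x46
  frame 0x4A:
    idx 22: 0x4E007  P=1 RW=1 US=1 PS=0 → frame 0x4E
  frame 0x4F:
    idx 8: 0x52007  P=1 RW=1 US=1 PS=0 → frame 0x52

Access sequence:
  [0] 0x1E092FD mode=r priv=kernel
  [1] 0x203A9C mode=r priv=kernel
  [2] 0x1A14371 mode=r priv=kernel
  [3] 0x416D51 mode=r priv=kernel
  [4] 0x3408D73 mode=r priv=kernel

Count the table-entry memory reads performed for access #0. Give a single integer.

Trace:
#0 VA=0x1E092FD (r,kernel):
  L0: frame=0x37 idx=15 entry=0x3A007 [P=1 RW=1 US=1 PS=0]
  L1: frame=0x3A idx=9 entry=0x3D007 [P=1 RW=1 US=1 PS=0]
  ⇒ phys 0x3D2FD  [2 reads]
#1 VA=0x203A9C (r,kernel):
  L0: frame=0x37 idx=1 entry=0x40007 [P=1 RW=1 US=1 PS=0]
  L1: frame=0x40 idx=3 entry=0x41007 [P=1 RW=1 US=1 PS=0]
  ⇒ phys 0x41A9C  [2 reads]
#2 VA=0x1A14371 (r,kernel):
  L0: frame=0x37 idx=13 entry=0x44007 [P=1 RW=1 US=1 PS=0]
  L1: frame=0x44 idx=20 entry=0x46007 [P=1 RW=1 US=1 PS=0]
  ⇒ phys 0x46371  [2 reads]
#3 VA=0x416D51 (r,kernel):
  L0: frame=0x37 idx=2 entry=0x4A007 [P=1 RW=1 US=1 PS=0]
  L1: frame=0x4A idx=22 entry=0x4E007 [P=1 RW=1 US=1 PS=0]
  ⇒ phys 0x4ED51  [2 reads]
#4 VA=0x3408D73 (r,kernel):
  L0: frame=0x37 idx=26 entry=0x4F007 [P=1 RW=1 US=1 PS=0]
  L1: frame=0x4F idx=8 entry=0x52007 [P=1 RW=1 US=1 PS=0]
  ⇒ phys 0x52D73  [2 reads]

Entries read for #0: 2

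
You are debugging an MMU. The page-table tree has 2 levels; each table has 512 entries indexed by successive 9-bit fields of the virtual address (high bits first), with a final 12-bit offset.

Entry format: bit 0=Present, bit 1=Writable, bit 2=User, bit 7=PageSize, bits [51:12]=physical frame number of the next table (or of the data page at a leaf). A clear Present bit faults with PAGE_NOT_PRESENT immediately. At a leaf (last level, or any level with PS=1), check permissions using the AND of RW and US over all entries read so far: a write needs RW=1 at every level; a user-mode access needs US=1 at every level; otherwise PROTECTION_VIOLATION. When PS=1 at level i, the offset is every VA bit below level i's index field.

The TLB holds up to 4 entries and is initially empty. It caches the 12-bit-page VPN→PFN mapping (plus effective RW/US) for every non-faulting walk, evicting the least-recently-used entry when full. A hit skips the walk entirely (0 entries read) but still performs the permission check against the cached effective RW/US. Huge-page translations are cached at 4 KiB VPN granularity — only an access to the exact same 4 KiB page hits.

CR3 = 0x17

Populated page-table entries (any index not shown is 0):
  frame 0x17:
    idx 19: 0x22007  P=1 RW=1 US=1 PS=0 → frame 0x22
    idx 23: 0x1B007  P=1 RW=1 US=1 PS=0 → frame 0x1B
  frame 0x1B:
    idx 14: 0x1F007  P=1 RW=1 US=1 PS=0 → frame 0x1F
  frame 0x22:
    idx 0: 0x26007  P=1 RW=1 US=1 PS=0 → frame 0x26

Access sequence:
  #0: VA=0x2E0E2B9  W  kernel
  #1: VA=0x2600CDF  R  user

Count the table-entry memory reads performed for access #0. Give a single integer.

Per-access translation:
#0 VA=0x2E0E2B9 (w,kernel):
  [0] read 0x17 idx=23: raw=0x1B007 flags P=1 W=1 U=1 S=0
  [1] read 0x1B idx=14: raw=0x1F007 flags P=1 W=1 U=1 S=0
  → PA=0x1F2B9  (2 entries read)
#1 VA=0x2600CDF (r,user):
  [0] read 0x17 idx=19: raw=0x22007 flags P=1 W=1 U=1 S=0
  [1] read 0x22 idx=0: raw=0x26007 flags P=1 W=1 U=1 S=0
  → PA=0x26CDF  (2 entries read)

Entries read for #0: 2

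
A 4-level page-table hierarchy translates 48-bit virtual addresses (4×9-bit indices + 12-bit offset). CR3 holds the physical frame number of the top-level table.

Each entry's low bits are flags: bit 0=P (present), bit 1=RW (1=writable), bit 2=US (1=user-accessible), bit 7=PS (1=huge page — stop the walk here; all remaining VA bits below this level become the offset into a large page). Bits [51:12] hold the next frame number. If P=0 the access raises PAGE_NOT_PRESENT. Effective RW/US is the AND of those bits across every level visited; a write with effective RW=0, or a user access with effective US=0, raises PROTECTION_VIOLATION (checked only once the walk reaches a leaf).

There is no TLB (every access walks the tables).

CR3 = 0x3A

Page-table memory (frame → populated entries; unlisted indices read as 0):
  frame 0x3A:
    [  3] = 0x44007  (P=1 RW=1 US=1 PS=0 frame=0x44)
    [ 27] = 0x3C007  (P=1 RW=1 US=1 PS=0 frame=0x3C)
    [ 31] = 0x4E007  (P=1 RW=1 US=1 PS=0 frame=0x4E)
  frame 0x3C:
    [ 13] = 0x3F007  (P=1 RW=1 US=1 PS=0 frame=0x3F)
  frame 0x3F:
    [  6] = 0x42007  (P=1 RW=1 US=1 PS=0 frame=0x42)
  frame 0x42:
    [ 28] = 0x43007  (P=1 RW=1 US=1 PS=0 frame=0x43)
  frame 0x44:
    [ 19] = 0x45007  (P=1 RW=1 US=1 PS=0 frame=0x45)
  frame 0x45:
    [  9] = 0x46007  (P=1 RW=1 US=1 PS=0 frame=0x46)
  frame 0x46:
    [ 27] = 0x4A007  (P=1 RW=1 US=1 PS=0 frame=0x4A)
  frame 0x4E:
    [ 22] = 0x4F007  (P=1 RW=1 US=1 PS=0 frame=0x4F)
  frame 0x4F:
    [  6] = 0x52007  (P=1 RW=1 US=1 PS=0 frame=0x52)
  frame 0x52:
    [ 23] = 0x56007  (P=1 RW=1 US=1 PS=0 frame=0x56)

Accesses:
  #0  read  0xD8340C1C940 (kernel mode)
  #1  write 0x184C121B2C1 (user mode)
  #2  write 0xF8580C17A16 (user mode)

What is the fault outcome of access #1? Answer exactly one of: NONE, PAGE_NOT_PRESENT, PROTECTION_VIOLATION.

Per-access translation:
#0 VA=0xD8340C1C940 (r,kernel):
  lvl0: tbl 0x3A, slot 27 ⇒ 0x3C007 (P1/RW1/US1/PS0)
  lvl1: tbl 0x3C, slot 13 ⇒ 0x3F007 (P1/RW1/US1/PS0)
  lvl2: tbl 0x3F, slot 6 ⇒ 0x42007 (P1/RW1/US1/PS0)
  lvl3: tbl 0x42, slot 28 ⇒ 0x43007 (P1/RW1/US1/PS0)
  ✓ 0x43940  — 4 lookups
#1 VA=0x184C121B2C1 (w,user):
  lvl0: tbl 0x3A, slot 3 ⇒ 0x44007 (P1/RW1/US1/PS0)
  lvl1: tbl 0x44, slot 19 ⇒ 0x45007 (P1/RW1/US1/PS0)
  lvl2: tbl 0x45, slot 9 ⇒ 0x46007 (P1/RW1/US1/PS0)
  lvl3: tbl 0x46, slot 27 ⇒ 0x4A007 (P1/RW1/US1/PS0)
  ✓ 0x4A2C1  — 4 lookups
#2 VA=0xF8580C17A16 (w,user):
  lvl0: tbl 0x3A, slot 31 ⇒ 0x4E007 (P1/RW1/US1/PS0)
  lvl1: tbl 0x4E, slot 22 ⇒ 0x4F007 (P1/RW1/US1/PS0)
  lvl2: tbl 0x4F, slot 6 ⇒ 0x52007 (P1/RW1/US1/PS0)
  lvl3: tbl 0x52, slot 23 ⇒ 0x56007 (P1/RW1/US1/PS0)
  ✓ 0x56A16  — 4 lookups

Access #1 fault: NONE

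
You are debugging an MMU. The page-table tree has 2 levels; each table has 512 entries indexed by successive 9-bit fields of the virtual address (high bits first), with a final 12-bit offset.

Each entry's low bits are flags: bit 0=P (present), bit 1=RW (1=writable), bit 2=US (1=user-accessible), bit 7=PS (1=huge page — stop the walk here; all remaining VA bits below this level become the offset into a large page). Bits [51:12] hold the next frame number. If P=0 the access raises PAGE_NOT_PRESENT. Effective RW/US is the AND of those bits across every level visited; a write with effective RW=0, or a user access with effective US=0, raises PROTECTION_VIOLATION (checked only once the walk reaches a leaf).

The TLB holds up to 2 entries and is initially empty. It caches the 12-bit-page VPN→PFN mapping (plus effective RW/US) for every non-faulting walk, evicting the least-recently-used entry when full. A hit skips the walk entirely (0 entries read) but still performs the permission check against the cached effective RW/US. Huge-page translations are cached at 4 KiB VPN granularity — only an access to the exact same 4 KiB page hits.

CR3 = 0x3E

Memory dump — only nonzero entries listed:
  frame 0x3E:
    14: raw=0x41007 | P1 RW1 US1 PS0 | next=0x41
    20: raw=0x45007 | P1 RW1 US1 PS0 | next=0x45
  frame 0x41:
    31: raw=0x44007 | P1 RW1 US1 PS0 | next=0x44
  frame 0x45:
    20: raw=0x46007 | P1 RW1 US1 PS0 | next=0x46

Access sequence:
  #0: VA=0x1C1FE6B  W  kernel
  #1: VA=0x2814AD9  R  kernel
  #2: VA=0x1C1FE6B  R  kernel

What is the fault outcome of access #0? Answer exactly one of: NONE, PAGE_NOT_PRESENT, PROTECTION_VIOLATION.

Trace:
#0 VA=0x1C1FE6B (w,kernel):
  [0] read 0x3E idx=14: raw=0x41007 flags P=1 W=1 U=1 S=0
  [1] read 0x41 idx=31: raw=0x44007 flags P=1 W=1 U=1 S=0
  ✓ 0x44E6B  — 2 lookups
#1 VA=0x2814AD9 (r,kernel):
  [0] read 0x3E idx=20: raw=0x45007 flags P=1 W=1 U=1 S=0
  [1] read 0x45 idx=20: raw=0x46007 flags P=1 W=1 U=1 S=0
  ✓ 0x46AD9  — 2 lookups
#2 VA=0x1C1FE6B (r,kernel):
  TLB hit vpn=0x1C1F → PA=0x44E6B

Access #0 fault: NONE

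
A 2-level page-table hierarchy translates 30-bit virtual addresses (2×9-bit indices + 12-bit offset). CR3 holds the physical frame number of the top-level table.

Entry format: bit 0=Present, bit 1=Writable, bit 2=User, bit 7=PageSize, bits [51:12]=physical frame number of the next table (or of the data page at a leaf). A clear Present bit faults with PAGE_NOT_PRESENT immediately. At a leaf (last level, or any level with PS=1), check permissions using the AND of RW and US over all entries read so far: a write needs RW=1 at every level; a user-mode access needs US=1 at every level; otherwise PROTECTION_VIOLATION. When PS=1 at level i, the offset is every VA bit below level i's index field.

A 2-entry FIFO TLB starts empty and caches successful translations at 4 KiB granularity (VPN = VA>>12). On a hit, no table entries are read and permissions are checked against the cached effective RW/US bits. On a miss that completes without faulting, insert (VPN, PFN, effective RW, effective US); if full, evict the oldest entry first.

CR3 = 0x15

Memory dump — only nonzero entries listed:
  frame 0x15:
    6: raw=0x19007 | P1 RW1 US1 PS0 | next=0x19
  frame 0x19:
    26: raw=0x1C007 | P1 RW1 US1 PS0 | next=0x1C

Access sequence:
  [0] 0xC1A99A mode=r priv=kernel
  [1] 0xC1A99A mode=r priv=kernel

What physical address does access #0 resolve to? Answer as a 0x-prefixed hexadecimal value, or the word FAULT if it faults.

Per-access translation:
#0 VA=0xC1A99A (r,kernel):
  lvl0: tbl 0x15, slot 6 ⇒ 0x19007 (P1/RW1/US1/PS0)
  lvl1: tbl 0x19, slot 26 ⇒ 0x1C007 (P1/RW1/US1/PS0)
  ⇒ phys 0x1C99A  [2 reads]
#1 VA=0xC1A99A (r,kernel):
  TLB hit vpn=0xC1A → PA=0x1C99A

Access #0 PA: 0x1C99A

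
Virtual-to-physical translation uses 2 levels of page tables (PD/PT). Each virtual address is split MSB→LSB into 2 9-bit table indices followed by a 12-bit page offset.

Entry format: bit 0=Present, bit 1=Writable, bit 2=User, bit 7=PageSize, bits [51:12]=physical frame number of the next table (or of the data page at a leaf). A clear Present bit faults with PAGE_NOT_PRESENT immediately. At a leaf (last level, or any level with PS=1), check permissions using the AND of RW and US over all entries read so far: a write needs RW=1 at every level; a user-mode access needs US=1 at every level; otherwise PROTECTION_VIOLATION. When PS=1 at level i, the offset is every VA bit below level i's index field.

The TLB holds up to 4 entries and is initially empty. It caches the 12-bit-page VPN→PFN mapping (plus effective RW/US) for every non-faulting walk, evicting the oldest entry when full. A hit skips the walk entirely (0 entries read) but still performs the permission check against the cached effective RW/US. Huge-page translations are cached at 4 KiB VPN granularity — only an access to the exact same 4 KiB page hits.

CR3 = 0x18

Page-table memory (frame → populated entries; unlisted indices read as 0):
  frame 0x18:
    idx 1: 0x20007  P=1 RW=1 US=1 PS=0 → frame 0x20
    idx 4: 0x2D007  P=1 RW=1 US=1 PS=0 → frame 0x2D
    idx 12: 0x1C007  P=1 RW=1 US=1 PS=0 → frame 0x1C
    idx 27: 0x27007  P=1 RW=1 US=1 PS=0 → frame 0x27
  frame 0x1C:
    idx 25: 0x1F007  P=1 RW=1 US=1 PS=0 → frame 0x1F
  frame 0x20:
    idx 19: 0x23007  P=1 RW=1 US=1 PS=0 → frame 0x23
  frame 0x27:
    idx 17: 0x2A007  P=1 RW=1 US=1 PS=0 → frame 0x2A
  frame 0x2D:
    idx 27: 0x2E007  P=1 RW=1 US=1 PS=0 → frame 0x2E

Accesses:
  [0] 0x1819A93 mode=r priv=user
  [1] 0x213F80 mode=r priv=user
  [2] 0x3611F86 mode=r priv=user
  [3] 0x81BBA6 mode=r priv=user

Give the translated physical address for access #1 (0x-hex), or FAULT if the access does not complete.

Walk each access:
#0 VA=0x1819A93 (r,user):
  L0 @0x18[12] → 0x1C007  P=1,RW=1,US=1,PS=0
  L1 @0x1C[25] → 0x1F007  P=1,RW=1,US=1,PS=0
  → PA=0x1FA93  (2 entries read)
#1 VA=0x213F80 (r,user):
  L0 @0x18[1] → 0x20007  P=1,RW=1,US=1,PS=0
  L1 @0x20[19] → 0x23007  P=1,RW=1,US=1,PS=0
  → PA=0x23F80  (2 entries read)
#2 VA=0x3611F86 (r,user):
  L0 @0x18[27] → 0x27007  P=1,RW=1,US=1,PS=0
  L1 @0x27[17] → 0x2A007  P=1,RW=1,US=1,PS=0
  → PA=0x2AF86  (2 entries read)
#3 VA=0x81BBA6 (r,user):
  L0 @0x18[4] → 0x2D007  P=1,RW=1,US=1,PS=0
  L1 @0x2D[27] → 0x2E007  P=1,RW=1,US=1,PS=0
  → PA=0x2EBA6  (2 entries read)

Access #1 PA: 0x23F80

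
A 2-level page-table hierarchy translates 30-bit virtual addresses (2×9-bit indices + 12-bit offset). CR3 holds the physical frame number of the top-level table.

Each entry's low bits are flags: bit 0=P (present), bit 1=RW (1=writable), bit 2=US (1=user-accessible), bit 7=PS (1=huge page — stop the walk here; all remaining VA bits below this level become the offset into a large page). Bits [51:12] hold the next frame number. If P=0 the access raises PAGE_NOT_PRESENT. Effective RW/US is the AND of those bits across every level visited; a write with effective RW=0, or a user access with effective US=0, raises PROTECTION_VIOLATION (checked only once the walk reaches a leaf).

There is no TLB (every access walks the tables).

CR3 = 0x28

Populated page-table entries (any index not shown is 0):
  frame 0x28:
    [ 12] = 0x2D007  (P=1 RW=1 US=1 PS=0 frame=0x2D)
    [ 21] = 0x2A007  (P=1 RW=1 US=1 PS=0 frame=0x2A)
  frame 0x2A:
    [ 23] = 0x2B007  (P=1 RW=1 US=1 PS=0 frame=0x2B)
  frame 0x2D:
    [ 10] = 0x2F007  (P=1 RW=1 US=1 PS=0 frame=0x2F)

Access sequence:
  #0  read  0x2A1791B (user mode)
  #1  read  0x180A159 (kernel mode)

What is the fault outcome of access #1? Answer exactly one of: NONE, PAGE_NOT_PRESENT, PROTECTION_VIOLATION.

Walk each access:
#0 VA=0x2A1791B (r,user):
  lvl0: tbl 0x28, slot 21 ⇒ 0x2A007 (P1/RW1/US1/PS0)
  lvl1: tbl 0x2A, slot 23 ⇒ 0x2B007 (P1/RW1/US1/PS0)
  → PA=0x2B91B  (2 entries read)
#1 VA=0x180A159 (r,kernel):
  lvl0: tbl 0x28, slot 12 ⇒ 0x2D007 (P1/RW1/US1/PS0)
  lvl1: tbl 0x2D, slot 10 ⇒ 0x2F007 (P1/RW1/US1/PS0)
  → PA=0x2F159  (2 entries read)

Access #1 fault: NONE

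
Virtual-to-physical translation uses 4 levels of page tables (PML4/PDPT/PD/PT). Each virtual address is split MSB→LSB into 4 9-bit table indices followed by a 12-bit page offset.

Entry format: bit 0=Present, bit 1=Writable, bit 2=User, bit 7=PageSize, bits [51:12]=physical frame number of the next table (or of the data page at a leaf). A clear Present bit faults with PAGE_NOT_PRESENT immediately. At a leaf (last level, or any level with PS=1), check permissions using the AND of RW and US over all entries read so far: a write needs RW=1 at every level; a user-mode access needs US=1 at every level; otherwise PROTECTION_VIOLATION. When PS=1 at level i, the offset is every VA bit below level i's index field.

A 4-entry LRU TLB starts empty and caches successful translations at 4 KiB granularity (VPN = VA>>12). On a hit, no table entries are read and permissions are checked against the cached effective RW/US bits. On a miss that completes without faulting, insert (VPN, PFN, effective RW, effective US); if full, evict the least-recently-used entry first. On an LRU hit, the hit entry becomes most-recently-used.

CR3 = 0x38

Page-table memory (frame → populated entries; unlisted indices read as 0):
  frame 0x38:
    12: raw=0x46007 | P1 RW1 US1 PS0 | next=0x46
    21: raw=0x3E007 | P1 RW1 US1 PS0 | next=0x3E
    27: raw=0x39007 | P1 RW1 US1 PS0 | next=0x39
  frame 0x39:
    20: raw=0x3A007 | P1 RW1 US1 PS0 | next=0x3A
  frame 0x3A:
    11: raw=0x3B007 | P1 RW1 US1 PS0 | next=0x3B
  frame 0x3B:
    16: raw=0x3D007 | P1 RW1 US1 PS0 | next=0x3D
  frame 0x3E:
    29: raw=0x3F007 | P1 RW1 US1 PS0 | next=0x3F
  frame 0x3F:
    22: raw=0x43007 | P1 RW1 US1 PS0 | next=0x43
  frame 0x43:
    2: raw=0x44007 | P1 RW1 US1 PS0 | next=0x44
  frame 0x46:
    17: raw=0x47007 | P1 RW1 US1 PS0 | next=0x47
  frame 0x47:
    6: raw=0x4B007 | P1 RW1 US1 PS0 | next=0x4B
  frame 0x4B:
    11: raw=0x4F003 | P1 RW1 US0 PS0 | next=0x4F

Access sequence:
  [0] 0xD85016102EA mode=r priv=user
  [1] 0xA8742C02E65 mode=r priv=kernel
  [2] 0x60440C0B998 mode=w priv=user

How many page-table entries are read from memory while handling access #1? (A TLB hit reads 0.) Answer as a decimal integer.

Walk each access:
#0 VA=0xD85016102EA (r,user):
  L0 @0x38[27] → 0x39007  P=1,RW=1,US=1,PS=0
  L1 @0x39[20] → 0x3A007  P=1,RW=1,US=1,PS=0
  L2 @0x3A[11] → 0x3B007  P=1,RW=1,US=1,PS=0
  L3 @0x3B[16] → 0x3D007  P=1,RW=1,US=1,PS=0
  → PA=0x3D2EA  (4 entries read)
#1 VA=0xA8742C02E65 (r,kernel):
  L0 @0x38[21] → 0x3E007  P=1,RW=1,US=1,PS=0
  L1 @0x3E[29] → 0x3F007  P=1,RW=1,US=1,PS=0
  L2 @0x3F[22] → 0x43007  P=1,RW=1,US=1,PS=0
  L3 @0x43[2] → 0x44007  P=1,RW=1,US=1,PS=0
  → PA=0x44E65  (4 entries read)
#2 VA=0x60440C0B998 (w,user):
  L0 @0x38[12] → 0x46007  P=1,RW=1,US=1,PS=0
  L1 @0x46[17] → 0x47007  P=1,RW=1,US=1,PS=0
  L2 @0x47[6] → 0x4B007  P=1,RW=1,US=1,PS=0
  L3 @0x4B[11] → 0x4F003  P=1,RW=1,US=0,PS=0
  ⇒ fault: PROTECTION_VIOLATION  — 4 lookups

Entries read for #1: 4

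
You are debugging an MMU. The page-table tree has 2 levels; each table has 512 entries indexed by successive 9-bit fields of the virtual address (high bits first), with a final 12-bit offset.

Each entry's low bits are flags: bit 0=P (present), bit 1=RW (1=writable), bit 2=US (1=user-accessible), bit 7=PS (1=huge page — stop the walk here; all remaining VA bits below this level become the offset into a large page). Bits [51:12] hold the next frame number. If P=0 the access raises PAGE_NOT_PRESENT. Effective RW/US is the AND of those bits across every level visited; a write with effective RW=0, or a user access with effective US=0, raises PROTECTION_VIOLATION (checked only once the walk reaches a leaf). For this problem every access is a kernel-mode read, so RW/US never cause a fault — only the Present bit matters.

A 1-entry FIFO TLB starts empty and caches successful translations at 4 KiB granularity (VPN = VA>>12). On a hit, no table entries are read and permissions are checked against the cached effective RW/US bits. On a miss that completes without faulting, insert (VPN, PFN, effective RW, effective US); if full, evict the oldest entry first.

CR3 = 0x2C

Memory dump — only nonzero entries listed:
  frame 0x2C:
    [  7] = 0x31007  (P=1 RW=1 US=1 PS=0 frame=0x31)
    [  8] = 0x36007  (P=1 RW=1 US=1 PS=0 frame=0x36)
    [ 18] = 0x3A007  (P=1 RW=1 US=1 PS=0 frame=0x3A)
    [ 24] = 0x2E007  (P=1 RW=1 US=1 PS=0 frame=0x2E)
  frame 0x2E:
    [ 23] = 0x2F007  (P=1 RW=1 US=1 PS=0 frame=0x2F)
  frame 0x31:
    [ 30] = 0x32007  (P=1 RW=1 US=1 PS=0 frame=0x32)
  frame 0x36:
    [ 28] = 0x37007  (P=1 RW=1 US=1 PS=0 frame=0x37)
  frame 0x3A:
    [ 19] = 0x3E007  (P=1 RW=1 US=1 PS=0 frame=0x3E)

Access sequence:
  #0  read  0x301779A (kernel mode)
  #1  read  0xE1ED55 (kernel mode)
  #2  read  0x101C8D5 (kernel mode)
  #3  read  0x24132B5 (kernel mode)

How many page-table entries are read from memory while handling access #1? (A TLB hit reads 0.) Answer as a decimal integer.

Per-access translation:
#0 VA=0x301779A (r,kernel):
  L0 @0x2C[24] → 0x2E007  P=1,RW=1,US=1,PS=0
  L1 @0x2E[23] → 0x2F007  P=1,RW=1,US=1,PS=0
  → PA=0x2F79A  (2 entries read)
#1 VA=0xE1ED55 (r,kernel):
  L0 @0x2C[7] → 0x31007  P=1,RW=1,US=1,PS=0
  L1 @0x31[30] → 0x32007  P=1,RW=1,US=1,PS=0
  → PA=0x32D55  (2 entries read)
#2 VA=0x101C8D5 (r,kernel):
  L0 @0x2C[8] → 0x36007  P=1,RW=1,US=1,PS=0
  L1 @0x36[28] → 0x37007  P=1,RW=1,US=1,PS=0
  → PA=0x378D5  (2 entries read)
#3 VA=0x24132B5 (r,kernel):
  L0 @0x2C[18] → 0x3A007  P=1,RW=1,US=1,PS=0
  L1 @0x3A[19] → 0x3E007  P=1,RW=1,US=1,PS=0
  → PA=0x3E2B5  (2 entries read)

Entries read for #1: 2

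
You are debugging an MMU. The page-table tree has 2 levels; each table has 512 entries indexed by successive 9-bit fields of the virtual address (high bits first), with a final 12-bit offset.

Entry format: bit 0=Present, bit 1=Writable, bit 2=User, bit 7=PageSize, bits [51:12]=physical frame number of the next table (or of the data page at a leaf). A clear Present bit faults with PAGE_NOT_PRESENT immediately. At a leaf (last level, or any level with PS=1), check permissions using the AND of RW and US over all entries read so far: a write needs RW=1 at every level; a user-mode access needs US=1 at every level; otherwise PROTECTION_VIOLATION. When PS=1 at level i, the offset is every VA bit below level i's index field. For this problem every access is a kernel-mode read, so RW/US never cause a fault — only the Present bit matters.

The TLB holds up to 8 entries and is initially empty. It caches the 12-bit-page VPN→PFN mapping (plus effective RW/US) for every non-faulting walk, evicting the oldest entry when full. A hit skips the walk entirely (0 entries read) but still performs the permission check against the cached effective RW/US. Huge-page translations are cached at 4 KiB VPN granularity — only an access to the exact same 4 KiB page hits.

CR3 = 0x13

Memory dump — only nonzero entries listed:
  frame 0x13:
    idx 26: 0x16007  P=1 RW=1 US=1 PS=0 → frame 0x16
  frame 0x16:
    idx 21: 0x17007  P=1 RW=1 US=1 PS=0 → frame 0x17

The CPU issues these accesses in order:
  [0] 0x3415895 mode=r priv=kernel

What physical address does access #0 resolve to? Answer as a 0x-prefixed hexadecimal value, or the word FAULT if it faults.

Walk each access:
#0 VA=0x3415895 (r,kernel):
  L0 @0x13[26] → 0x16007  P=1,RW=1,US=1,PS=0
  L1 @0x16[21] → 0x17007  P=1,RW=1,US=1,PS=0
  → PA=0x17895  (2 entries read)

Access #0 PA: 0x17895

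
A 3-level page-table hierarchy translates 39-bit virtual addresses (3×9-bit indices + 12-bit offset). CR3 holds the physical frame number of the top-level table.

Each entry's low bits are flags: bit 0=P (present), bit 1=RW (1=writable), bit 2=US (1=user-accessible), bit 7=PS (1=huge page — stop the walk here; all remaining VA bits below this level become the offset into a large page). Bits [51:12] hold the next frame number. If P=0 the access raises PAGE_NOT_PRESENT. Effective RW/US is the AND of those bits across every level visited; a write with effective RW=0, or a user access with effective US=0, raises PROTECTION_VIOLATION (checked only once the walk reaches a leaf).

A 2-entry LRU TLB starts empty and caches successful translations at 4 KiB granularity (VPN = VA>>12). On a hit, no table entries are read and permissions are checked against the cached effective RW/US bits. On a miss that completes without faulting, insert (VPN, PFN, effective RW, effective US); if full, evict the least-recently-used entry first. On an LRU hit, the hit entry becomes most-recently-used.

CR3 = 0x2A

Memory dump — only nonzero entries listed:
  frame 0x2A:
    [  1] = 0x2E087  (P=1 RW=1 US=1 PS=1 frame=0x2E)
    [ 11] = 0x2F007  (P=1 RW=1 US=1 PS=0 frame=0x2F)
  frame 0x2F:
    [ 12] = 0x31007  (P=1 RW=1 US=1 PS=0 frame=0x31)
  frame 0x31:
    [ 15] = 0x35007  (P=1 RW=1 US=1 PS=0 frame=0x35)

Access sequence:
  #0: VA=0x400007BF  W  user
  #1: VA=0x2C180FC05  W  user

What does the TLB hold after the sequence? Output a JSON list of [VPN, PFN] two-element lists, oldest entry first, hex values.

Trace:
#0 VA=0x400007BF (w,user):
  [0] read 0x2A idx=1: raw=0x2E087 flags P=1 W=1 U=1 S=1
  → PA=0x2E7BF (huge @L0)  (1 entries read)
#1 VA=0x2C180FC05 (w,user):
  [0] read 0x2A idx=11: raw=0x2F007 flags P=1 W=1 U=1 S=0
  [1] read 0x2F idx=12: raw=0x31007 flags P=1 W=1 U=1 S=0
  [2] read 0x31 idx=15: raw=0x35007 flags P=1 W=1 U=1 S=0
  → PA=0x35C05  (3 entries read)

TLB: [["0x40000", "0x2E"], ["0x2C180F", "0x35"]]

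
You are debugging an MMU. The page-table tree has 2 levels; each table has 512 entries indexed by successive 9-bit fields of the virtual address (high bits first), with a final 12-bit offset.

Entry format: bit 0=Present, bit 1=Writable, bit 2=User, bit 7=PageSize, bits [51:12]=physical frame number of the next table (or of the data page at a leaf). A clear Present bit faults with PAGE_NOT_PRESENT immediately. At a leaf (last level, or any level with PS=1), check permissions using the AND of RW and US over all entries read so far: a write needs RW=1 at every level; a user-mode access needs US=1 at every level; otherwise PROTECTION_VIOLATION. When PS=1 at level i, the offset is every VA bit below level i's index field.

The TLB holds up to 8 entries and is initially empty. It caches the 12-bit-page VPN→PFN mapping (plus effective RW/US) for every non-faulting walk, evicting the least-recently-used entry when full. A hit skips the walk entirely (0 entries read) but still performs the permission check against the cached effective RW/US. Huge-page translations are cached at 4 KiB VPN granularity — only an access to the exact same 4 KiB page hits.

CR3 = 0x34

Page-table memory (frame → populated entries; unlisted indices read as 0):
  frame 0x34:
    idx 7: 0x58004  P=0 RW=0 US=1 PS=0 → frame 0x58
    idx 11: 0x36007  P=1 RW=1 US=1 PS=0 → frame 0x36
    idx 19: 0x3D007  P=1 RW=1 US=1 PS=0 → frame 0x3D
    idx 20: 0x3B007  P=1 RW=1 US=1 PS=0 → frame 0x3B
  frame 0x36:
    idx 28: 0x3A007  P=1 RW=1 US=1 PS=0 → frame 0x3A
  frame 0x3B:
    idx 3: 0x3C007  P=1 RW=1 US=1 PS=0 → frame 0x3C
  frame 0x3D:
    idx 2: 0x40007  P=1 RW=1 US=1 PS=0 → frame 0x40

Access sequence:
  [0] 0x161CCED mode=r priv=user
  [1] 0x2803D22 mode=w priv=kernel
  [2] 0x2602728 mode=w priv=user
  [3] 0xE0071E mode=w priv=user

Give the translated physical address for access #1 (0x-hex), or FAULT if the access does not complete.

Trace:
#0 VA=0x161CCED (r,user):
  L0 @0x34[11] → 0x36007  P=1,RW=1,US=1,PS=0
  L1 @0x36[28] → 0x3A007  P=1,RW=1,US=1,PS=0
  ✓ 0x3ACED  — 2 lookups
#1 VA=0x2803D22 (w,kernel):
  L0 @0x34[20] → 0x3B007  P=1,RW=1,US=1,PS=0
  L1 @0x3B[3] → 0x3C007  P=1,RW=1,US=1,PS=0
  ✓ 0x3CD22  — 2 lookups
#2 VA=0x2602728 (w,user):
  L0 @0x34[19] → 0x3D007  P=1,RW=1,US=1,PS=0
  L1 @0x3D[2] → 0x40007  P=1,RW=1,US=1,PS=0
  ✓ 0x40728  — 2 lookups
#3 VA=0xE0071E (w,user):
  L0 @0x34[7] → 0x58004  P=0,RW=0,US=1,PS=0
  → PAGE_NOT_PRESENT  (1 entries read)

Access #1 PA: 0x3CD22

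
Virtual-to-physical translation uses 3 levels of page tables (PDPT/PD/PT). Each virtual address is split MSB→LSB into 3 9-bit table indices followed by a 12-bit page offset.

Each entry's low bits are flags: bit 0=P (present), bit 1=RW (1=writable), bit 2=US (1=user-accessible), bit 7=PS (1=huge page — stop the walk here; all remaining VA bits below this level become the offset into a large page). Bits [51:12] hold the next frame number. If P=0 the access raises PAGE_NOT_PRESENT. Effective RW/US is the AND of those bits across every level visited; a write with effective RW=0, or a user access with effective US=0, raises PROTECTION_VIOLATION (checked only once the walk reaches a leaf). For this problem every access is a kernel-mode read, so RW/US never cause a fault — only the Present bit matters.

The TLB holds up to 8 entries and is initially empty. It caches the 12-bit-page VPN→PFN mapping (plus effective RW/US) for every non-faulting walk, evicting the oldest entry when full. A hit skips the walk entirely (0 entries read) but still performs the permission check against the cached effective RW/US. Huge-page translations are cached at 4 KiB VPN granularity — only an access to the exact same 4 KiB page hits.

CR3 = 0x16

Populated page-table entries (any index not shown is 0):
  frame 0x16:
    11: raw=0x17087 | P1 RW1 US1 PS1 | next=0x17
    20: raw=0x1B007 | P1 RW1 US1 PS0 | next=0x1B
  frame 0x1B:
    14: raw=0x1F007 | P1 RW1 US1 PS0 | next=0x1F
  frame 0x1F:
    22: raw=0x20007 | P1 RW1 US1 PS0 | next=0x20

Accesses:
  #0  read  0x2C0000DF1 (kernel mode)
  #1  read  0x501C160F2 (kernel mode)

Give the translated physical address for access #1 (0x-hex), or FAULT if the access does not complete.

Trace:
#0 VA=0x2C0000DF1 (r,kernel):
  L0: frame=0x16 idx=11 entry=0x17087 [P=1 RW=1 US=1 PS=1]
  → PA=0x17DF1 (huge @L0)  (1 entries read)
#1 VA=0x501C160F2 (r,kernel):
  L0: frame=0x16 idx=20 entry=0x1B007 [P=1 RW=1 US=1 PS=0]
  L1: frame=0x1B idx=14 entry=0x1F007 [P=1 RW=1 US=1 PS=0]
  L2: frame=0x1F idx=22 entry=0x20007 [P=1 RW=1 US=1 PS=0]
  → PA=0x200F2  (3 entries read)

Access #1 PA: 0x200F2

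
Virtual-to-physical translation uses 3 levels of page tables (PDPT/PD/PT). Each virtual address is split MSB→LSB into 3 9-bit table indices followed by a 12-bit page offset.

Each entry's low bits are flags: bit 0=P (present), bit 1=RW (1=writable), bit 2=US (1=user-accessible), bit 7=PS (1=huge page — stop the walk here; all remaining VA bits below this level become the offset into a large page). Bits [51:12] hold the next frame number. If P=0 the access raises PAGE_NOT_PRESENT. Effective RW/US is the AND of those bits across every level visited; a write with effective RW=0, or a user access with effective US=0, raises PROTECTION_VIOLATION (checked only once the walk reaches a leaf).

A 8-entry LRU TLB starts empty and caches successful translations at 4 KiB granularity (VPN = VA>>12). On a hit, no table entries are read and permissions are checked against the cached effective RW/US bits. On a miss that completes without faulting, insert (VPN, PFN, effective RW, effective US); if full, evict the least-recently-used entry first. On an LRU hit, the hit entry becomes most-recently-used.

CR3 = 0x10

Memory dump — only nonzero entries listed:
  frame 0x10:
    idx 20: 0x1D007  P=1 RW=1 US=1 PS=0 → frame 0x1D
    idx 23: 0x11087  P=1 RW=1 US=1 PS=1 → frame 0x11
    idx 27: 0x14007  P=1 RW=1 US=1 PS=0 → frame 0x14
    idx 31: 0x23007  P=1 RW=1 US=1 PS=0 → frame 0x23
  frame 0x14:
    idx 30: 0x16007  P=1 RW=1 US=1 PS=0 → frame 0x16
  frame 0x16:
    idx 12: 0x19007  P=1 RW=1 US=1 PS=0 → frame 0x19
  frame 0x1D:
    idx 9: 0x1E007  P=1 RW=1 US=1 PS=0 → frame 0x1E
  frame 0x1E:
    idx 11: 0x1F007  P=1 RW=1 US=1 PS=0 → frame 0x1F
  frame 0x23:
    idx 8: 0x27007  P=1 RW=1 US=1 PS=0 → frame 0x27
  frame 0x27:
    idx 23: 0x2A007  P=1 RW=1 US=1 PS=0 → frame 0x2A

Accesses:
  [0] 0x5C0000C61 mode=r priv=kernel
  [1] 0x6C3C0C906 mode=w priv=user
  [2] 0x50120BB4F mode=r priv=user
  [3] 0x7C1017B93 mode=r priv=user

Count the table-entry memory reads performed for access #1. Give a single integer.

Walk each access:
#0 VA=0x5C0000C61 (r,kernel):
  L0 @0x10[23] → 0x11087  P=1,RW=1,US=1,PS=1
  ⇒ phys 0x11C61 (huge @L0)  [1 reads]
#1 VA=0x6C3C0C906 (w,user):
  L0 @0x10[27] → 0x14007  P=1,RW=1,US=1,PS=0
  L1 @0x14[30] → 0x16007  P=1,RW=1,US=1,PS=0
  L2 @0x16[12] → 0x19007  P=1,RW=1,US=1,PS=0
  ⇒ phys 0x19906  [3 reads]
#2 VA=0x50120BB4F (r,user):
  L0 @0x10[20] → 0x1D007  P=1,RW=1,US=1,PS=0
  L1 @0x1D[9] → 0x1E007  P=1,RW=1,US=1,PS=0
  L2 @0x1E[11] → 0x1F007  P=1,RW=1,US=1,PS=0
  ⇒ phys 0x1FB4F  [3 reads]
#3 VA=0x7C1017B93 (r,user):
  L0 @0x10[31] → 0x23007  P=1,RW=1,US=1,PS=0
  L1 @0x23[8] → 0x27007  P=1,RW=1,US=1,PS=0
  L2 @0x27[23] → 0x2A007  P=1,RW=1,US=1,PS=0
  ⇒ phys 0x2AB93  [3 reads]

Entries read for #1: 3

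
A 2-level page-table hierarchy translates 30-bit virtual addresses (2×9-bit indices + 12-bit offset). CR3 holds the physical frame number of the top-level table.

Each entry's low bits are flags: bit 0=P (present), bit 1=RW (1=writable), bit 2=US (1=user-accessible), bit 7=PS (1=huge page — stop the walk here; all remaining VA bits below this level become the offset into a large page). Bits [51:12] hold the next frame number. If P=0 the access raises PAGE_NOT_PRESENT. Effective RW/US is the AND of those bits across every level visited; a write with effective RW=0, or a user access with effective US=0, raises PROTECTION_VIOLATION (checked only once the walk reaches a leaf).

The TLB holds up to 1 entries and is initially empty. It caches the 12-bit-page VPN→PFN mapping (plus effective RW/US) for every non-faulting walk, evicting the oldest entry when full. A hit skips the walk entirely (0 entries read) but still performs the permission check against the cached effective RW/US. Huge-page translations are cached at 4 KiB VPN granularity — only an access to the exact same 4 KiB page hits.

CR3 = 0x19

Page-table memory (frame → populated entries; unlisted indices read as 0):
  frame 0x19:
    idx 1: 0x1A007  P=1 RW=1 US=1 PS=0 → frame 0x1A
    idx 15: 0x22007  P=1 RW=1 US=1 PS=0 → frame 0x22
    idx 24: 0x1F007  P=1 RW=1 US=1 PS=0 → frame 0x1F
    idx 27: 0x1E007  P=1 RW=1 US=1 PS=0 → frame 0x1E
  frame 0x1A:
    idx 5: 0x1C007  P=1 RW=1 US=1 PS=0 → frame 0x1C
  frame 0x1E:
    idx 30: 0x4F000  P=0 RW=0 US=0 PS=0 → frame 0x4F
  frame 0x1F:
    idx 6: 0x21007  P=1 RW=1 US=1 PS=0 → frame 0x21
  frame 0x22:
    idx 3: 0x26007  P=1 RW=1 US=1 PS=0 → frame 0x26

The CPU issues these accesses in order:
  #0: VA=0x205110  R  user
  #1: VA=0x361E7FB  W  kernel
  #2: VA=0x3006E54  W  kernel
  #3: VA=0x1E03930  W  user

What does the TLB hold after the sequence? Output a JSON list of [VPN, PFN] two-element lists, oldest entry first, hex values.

Walk each access:
#0 VA=0x205110 (r,user):
  [0] read 0x19 idx=1: raw=0x1A007 flags P=1 W=1 U=1 S=0
  [1] read 0x1A idx=5: raw=0x1C007 flags P=1 W=1 U=1 S=0
  ✓ 0x1C110  — 2 lookups
#1 VA=0x361E7FB (w,kernel):
  [0] read 0x19 idx=27: raw=0x1E007 flags P=1 W=1 U=1 S=0
  [1] read 0x1E idx=30: raw=0x4F000 flags P=0 W=0 U=0 S=0
  ✗ PAGE_NOT_PRESENT  [2 reads]
#2 VA=0x3006E54 (w,kernel):
  [0] read 0x19 idx=24: raw=0x1F007 flags P=1 W=1 U=1 S=0
  [1] read 0x1F idx=6: raw=0x21007 flags P=1 W=1 U=1 S=0
  ✓ 0x21E54  — 2 lookups
#3 VA=0x1E03930 (w,user):
  [0] read 0x19 idx=15: raw=0x22007 flags P=1 W=1 U=1 S=0
  [1] read 0x22 idx=3: raw=0x26007 flags P=1 W=1 U=1 S=0
  ✓ 0x26930  — 2 lookups

TLB: [["0x1E03", "0x26"]]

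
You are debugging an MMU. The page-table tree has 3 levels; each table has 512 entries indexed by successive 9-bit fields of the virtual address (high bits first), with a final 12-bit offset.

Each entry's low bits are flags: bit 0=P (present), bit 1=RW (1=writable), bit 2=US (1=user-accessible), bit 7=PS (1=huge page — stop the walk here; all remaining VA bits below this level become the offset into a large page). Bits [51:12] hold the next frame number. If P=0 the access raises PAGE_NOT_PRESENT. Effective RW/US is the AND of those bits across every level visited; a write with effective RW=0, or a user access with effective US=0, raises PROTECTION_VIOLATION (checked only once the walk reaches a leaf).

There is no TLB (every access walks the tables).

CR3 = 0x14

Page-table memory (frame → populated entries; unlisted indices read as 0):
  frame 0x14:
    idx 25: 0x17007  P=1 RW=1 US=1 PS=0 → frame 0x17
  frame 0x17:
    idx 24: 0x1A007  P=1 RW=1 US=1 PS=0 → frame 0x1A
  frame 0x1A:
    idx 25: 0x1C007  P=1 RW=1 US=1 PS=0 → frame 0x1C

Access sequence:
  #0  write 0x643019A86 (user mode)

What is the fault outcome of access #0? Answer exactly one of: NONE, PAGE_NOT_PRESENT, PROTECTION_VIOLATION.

Walk each access:
#0 VA=0x643019A86 (w,user):
  L0 @0x14[25] → 0x17007  P=1,RW=1,US=1,PS=0
  L1 @0x17[24] → 0x1A007  P=1,RW=1,US=1,PS=0
  L2 @0x1A[25] → 0x1C007  P=1,RW=1,US=1,PS=0
  ✓ 0x1CA86  — 3 lookups

Access #0 fault: NONE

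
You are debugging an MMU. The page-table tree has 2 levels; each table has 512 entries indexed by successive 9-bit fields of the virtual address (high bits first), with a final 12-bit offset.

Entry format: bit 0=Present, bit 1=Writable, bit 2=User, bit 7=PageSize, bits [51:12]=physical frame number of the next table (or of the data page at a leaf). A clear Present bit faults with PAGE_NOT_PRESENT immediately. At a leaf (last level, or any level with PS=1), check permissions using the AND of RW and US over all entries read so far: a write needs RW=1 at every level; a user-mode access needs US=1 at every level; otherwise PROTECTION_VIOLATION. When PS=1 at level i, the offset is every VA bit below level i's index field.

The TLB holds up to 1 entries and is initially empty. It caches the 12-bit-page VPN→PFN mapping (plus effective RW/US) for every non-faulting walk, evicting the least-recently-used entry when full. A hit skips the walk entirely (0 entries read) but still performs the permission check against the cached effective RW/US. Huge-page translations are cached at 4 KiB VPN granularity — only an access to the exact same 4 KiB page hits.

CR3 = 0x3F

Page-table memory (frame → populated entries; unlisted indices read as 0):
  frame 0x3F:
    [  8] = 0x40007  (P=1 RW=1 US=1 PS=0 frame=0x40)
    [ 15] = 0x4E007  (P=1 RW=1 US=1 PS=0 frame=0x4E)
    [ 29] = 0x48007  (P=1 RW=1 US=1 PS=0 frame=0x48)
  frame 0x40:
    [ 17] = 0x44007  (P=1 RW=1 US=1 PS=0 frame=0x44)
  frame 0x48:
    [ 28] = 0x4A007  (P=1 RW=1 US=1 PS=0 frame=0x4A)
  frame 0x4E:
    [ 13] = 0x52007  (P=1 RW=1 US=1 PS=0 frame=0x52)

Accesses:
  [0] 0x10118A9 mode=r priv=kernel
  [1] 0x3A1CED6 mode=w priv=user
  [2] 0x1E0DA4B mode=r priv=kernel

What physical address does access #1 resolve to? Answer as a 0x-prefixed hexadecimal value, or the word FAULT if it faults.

Per-access translation:
#0 VA=0x10118A9 (r,kernel):
  lvl0: tbl 0x3F, slot 8 ⇒ 0x40007 (P1/RW1/US1/PS0)
  lvl1: tbl 0x40, slot 17 ⇒ 0x44007 (P1/RW1/US1/PS0)
  ⇒ phys 0x448A9  [2 reads]
#1 VA=0x3A1CED6 (w,user):
  lvl0: tbl 0x3F, slot 29 ⇒ 0x48007 (P1/RW1/US1/PS0)
  lvl1: tbl 0x48, slot 28 ⇒ 0x4A007 (P1/RW1/US1/PS0)
  ⇒ phys 0x4AED6  [2 reads]
#2 VA=0x1E0DA4B (r,kernel):
  lvl0: tbl 0x3F, slot 15 ⇒ 0x4E007 (P1/RW1/US1/PS0)
  lvl1: tbl 0x4E, slot 13 ⇒ 0x52007 (P1/RW1/US1/PS0)
  ⇒ phys 0x52A4B  [2 reads]

Access #1 PA: 0x4AED6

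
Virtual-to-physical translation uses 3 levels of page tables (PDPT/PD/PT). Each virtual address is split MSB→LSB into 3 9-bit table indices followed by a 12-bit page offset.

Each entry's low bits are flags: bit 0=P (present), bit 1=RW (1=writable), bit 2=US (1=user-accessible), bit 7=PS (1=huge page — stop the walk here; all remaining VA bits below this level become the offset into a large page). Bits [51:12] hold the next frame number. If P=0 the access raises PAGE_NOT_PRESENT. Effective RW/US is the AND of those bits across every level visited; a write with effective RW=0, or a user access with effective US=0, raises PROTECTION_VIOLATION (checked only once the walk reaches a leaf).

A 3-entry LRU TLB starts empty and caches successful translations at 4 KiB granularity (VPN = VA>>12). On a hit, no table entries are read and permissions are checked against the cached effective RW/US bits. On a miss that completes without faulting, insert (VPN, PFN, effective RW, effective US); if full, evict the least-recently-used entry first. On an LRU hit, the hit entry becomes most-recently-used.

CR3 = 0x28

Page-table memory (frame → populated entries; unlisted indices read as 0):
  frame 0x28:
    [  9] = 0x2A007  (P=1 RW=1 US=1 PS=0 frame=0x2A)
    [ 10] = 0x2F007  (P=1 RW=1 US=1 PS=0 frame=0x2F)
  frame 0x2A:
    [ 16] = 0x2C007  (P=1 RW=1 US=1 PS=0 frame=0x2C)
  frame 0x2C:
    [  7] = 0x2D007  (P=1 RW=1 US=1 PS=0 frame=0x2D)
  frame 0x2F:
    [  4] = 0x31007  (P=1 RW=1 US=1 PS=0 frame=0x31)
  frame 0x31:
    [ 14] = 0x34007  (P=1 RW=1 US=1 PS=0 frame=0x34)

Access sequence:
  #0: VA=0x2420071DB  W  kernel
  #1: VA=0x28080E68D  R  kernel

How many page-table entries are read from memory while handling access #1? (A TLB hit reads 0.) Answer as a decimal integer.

Trace:
#0 VA=0x2420071DB (w,kernel):
  L0: frame=0x28 idx=9 entry=0x2A007 [P=1 RW=1 US=1 PS=0]
  L1: frame=0x2A idx=16 entry=0x2C007 [P=1 RW=1 US=1 PS=0]
  L2: frame=0x2C idx=7 entry=0x2D007 [P=1 RW=1 US=1 PS=0]
  ⇒ phys 0x2D1DB  [3 reads]
#1 VA=0x28080E68D (r,kernel):
  L0: frame=0x28 idx=10 entry=0x2F007 [P=1 RW=1 US=1 PS=0]
  L1: frame=0x2F idx=4 entry=0x31007 [P=1 RW=1 US=1 PS=0]
  L2: frame=0x31 idx=14 entry=0x34007 [P=1 RW=1 US=1 PS=0]
  ⇒ phys 0x3468D  [3 reads]

Entries read for #1: 3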